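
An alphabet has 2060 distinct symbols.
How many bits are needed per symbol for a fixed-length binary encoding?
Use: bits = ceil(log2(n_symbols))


log2(2060) = 11.0084
Bracket: 2^11 = 2048 < 2060 <= 2^12 = 4096
So ceil(log2(2060)) = 12

bits = ceil(log2(2060)) = ceil(11.0084) = 12 bits


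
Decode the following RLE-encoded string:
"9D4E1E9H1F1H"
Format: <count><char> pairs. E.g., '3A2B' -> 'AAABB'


Expanding each <count><char> pair:
  9D -> 'DDDDDDDDD'
  4E -> 'EEEE'
  1E -> 'E'
  9H -> 'HHHHHHHHH'
  1F -> 'F'
  1H -> 'H'

Decoded = DDDDDDDDDEEEEEHHHHHHHHHFH


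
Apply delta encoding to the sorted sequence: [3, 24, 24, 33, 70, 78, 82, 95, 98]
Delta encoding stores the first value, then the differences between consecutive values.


First value: 3
Deltas:
  24 - 3 = 21
  24 - 24 = 0
  33 - 24 = 9
  70 - 33 = 37
  78 - 70 = 8
  82 - 78 = 4
  95 - 82 = 13
  98 - 95 = 3


Delta encoded: [3, 21, 0, 9, 37, 8, 4, 13, 3]


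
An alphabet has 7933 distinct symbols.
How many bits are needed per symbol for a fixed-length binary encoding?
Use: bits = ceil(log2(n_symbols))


log2(7933) = 12.9537
Bracket: 2^12 = 4096 < 7933 <= 2^13 = 8192
So ceil(log2(7933)) = 13

bits = ceil(log2(7933)) = ceil(12.9537) = 13 bits


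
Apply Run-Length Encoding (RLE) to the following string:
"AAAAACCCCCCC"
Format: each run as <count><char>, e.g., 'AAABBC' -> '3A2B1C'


Scanning runs left to right:
  i=0: run of 'A' x 5 -> '5A'
  i=5: run of 'C' x 7 -> '7C'

RLE = 5A7C


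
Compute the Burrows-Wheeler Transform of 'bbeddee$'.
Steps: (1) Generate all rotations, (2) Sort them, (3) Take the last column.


Rotations (sorted):
  0: $bbeddee -> last char: e
  1: bbeddee$ -> last char: $
  2: beddee$b -> last char: b
  3: ddee$bbe -> last char: e
  4: dee$bbed -> last char: d
  5: e$bbedde -> last char: e
  6: eddee$bb -> last char: b
  7: ee$bbedd -> last char: d


BWT = e$bedebd


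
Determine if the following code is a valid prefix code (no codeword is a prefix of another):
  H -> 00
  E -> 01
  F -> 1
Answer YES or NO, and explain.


Checking each pair (does one codeword prefix another?):
  H='00' vs E='01': no prefix
  H='00' vs F='1': no prefix
  E='01' vs H='00': no prefix
  E='01' vs F='1': no prefix
  F='1' vs H='00': no prefix
  F='1' vs E='01': no prefix
No violation found over all pairs.

YES -- this is a valid prefix code. No codeword is a prefix of any other codeword.


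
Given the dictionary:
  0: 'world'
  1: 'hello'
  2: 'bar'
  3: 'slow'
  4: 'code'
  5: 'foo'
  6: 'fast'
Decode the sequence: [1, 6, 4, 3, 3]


Look up each index in the dictionary:
  1 -> 'hello'
  6 -> 'fast'
  4 -> 'code'
  3 -> 'slow'
  3 -> 'slow'

Decoded: "hello fast code slow slow"


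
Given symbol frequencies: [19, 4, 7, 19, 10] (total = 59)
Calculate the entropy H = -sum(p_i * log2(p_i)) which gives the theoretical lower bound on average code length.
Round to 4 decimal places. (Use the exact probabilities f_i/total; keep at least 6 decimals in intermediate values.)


Per-symbol terms -p_i * log2(p_i) with p_i = f_i/59:
  p = 19/59 = 0.322034: log2(p) = -1.634716, -p*log2(p) = 0.526434
  p = 4/59 = 0.067797: log2(p) = -3.882643, -p*log2(p) = 0.263230
  p = 7/59 = 0.118644: log2(p) = -3.075288, -p*log2(p) = 0.364865
  p = 19/59 = 0.322034: log2(p) = -1.634716, -p*log2(p) = 0.526434
  p = 10/59 = 0.169492: log2(p) = -2.560715, -p*log2(p) = 0.434019
H = 0.526434 + 0.263230 + 0.364865 + 0.526434 + 0.434019 = 2.114982

H = 2.115 bits/symbol


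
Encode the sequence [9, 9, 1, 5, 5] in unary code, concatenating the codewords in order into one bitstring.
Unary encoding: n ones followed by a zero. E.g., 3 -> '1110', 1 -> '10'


Encode each number as n ones followed by a terminating 0:
  9 -> 1111111110 (10 bits)
  9 -> 1111111110 (10 bits)
  1 -> 10 (2 bits)
  5 -> 111110 (6 bits)
  5 -> 111110 (6 bits)
Total length = 10 + 10 + 2 + 6 + 6 = 34 bits.

Unary([9, 9, 1, 5, 5]) = 1111111110111111111010111110111110 (34 bits)


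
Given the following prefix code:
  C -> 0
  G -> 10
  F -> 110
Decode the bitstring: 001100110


Decoding step by step:
Bits 0 -> C
Bits 0 -> C
Bits 110 -> F
Bits 0 -> C
Bits 110 -> F


Decoded message: CCFCF


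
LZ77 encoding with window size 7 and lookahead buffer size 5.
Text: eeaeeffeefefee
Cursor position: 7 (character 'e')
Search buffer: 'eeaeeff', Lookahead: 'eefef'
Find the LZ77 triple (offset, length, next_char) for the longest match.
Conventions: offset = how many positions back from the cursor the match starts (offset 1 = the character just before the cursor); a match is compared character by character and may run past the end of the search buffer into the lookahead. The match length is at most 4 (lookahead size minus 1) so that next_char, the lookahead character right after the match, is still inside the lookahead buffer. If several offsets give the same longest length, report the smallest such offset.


Try each offset into the search buffer:
  offset=1 (pos 6, char 'f'): match length 0
  offset=2 (pos 5, char 'f'): match length 0
  offset=3 (pos 4, char 'e'): match length 1
  offset=4 (pos 3, char 'e'): match length 3
  offset=5 (pos 2, char 'a'): match length 0
  offset=6 (pos 1, char 'e'): match length 1
  offset=7 (pos 0, char 'e'): match length 2
Longest match has length 3 at offset 4.
next_char = character at position 7 + 3 = 10 -> 'e'

Best match: offset=4, length=3 (matching 'eef' starting at position 3)
LZ77 triple: (4, 3, 'e')


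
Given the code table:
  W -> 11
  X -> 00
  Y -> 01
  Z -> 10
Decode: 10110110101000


Decoding:
10 -> Z
11 -> W
01 -> Y
10 -> Z
10 -> Z
10 -> Z
00 -> X


Result: ZWYZZZX


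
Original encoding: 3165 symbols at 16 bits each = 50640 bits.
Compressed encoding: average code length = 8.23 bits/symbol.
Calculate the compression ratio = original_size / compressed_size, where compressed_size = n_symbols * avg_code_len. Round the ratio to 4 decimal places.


original_size = n_symbols * orig_bits = 3165 * 16 = 50640 bits
compressed_size = n_symbols * avg_code_len = 3165 * 8.23 = 26047.95 bits
ratio = original_size / compressed_size = 50640 / 26047.95 = 1.9441

Compression ratio = 1.9441


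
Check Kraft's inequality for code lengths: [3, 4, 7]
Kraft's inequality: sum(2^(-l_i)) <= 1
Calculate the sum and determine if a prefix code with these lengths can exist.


Sum = 2^(-3) + 2^(-4) + 2^(-7)
    = 0.125 + 0.0625 + 0.0078125
    = 25/128 = 0.1953125
Since 0.1953125 <= 1, Kraft's inequality IS satisfied.
A prefix code with these lengths CAN exist.

Kraft sum = 0.1953125. Satisfied.


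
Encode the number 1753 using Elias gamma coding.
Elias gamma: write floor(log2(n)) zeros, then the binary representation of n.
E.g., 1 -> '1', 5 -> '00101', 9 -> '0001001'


num_bits = floor(log2(1753)) + 1 = 11
leading_zeros = num_bits - 1 = 10
binary(1753) = 11011011001

Elias gamma(1753) = '0000000000' + '11011011001' = 000000000011011011001 (21 bits)


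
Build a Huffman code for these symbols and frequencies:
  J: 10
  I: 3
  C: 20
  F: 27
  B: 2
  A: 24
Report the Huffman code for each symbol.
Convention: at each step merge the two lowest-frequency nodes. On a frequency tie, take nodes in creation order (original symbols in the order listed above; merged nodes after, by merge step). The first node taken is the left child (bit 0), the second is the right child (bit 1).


Huffman tree construction:
Step 1: Merge B(2) + I(3) = 5
Step 2: Merge (B+I)(5) + J(10) = 15
Step 3: Merge ((B+I)+J)(15) + C(20) = 35
Step 4: Merge A(24) + F(27) = 51
Step 5: Merge (((B+I)+J)+C)(35) + (A+F)(51) = 86
Read each symbol's code off the tree from the root (left child = 0, right child = 1).

Codes:
  J: 001 (length 3)
  I: 0001 (length 4)
  C: 01 (length 2)
  F: 11 (length 2)
  B: 0000 (length 4)
  A: 10 (length 2)
Average code length: 192/86 = 2.2326 bits/symbol


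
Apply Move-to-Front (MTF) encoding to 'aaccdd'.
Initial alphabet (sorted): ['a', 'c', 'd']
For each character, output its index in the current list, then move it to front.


MTF encoding:
'a': index 0 in ['a', 'c', 'd'] -> ['a', 'c', 'd']
'a': index 0 in ['a', 'c', 'd'] -> ['a', 'c', 'd']
'c': index 1 in ['a', 'c', 'd'] -> ['c', 'a', 'd']
'c': index 0 in ['c', 'a', 'd'] -> ['c', 'a', 'd']
'd': index 2 in ['c', 'a', 'd'] -> ['d', 'c', 'a']
'd': index 0 in ['d', 'c', 'a'] -> ['d', 'c', 'a']


Output: [0, 0, 1, 0, 2, 0]


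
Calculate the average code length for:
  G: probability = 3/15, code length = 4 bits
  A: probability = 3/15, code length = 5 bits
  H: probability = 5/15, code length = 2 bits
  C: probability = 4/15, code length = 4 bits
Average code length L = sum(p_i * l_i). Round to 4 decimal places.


Weighted contributions p_i * l_i:
  G: (3/15) * 4 = 12/15
  A: (3/15) * 5 = 15/15
  H: (5/15) * 2 = 10/15
  C: (4/15) * 4 = 16/15
Sum = (12 + 15 + 10 + 16)/15 = 53/15

L = 53/15 = 3.5333 bits/symbol


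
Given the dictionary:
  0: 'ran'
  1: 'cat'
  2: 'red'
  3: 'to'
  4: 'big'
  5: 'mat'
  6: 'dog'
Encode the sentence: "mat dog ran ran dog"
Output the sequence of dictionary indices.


Look up each word in the dictionary:
  'mat' -> 5
  'dog' -> 6
  'ran' -> 0
  'ran' -> 0
  'dog' -> 6

Encoded: [5, 6, 0, 0, 6]


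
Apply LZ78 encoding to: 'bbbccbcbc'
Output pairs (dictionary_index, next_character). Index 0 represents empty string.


LZ78 encoding steps:
Dictionary: {0: ''}
Step 1: w='' (idx 0), next='b' -> output (0, 'b'), add 'b' as idx 1
Step 2: w='b' (idx 1), next='b' -> output (1, 'b'), add 'bb' as idx 2
Step 3: w='' (idx 0), next='c' -> output (0, 'c'), add 'c' as idx 3
Step 4: w='c' (idx 3), next='b' -> output (3, 'b'), add 'cb' as idx 4
Step 5: w='cb' (idx 4), next='c' -> output (4, 'c'), add 'cbc' as idx 5


Encoded: [(0, 'b'), (1, 'b'), (0, 'c'), (3, 'b'), (4, 'c')]


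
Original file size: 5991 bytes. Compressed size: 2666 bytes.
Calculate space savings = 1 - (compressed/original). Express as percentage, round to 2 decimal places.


ratio = compressed/original = 2666/5991 = 0.445001
savings = 1 - ratio = 1 - 0.445001 = 0.554999
as a percentage: 0.554999 * 100 = 55.5%

Space savings = 1 - 2666/5991 = 55.5%


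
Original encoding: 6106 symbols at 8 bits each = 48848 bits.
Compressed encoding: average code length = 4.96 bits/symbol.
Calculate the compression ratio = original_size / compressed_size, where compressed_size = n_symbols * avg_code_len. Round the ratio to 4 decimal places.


original_size = n_symbols * orig_bits = 6106 * 8 = 48848 bits
compressed_size = n_symbols * avg_code_len = 6106 * 4.96 = 30285.76 bits
ratio = original_size / compressed_size = 48848 / 30285.76 = 1.6129

Compression ratio = 1.6129


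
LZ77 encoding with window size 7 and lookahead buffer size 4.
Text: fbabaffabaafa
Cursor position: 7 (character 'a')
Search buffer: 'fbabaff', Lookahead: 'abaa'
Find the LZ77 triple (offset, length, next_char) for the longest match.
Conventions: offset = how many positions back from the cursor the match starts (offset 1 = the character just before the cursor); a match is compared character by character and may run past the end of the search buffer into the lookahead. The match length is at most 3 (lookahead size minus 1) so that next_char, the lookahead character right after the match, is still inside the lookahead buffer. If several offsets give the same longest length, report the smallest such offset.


Try each offset into the search buffer:
  offset=1 (pos 6, char 'f'): match length 0
  offset=2 (pos 5, char 'f'): match length 0
  offset=3 (pos 4, char 'a'): match length 1
  offset=4 (pos 3, char 'b'): match length 0
  offset=5 (pos 2, char 'a'): match length 3
  offset=6 (pos 1, char 'b'): match length 0
  offset=7 (pos 0, char 'f'): match length 0
Longest match has length 3 at offset 5.
next_char = character at position 7 + 3 = 10 -> 'a'

Best match: offset=5, length=3 (matching 'aba' starting at position 2)
LZ77 triple: (5, 3, 'a')


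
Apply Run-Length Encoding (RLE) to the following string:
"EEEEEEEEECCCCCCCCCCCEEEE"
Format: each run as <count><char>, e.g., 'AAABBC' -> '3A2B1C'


Scanning runs left to right:
  i=0: run of 'E' x 9 -> '9E'
  i=9: run of 'C' x 11 -> '11C'
  i=20: run of 'E' x 4 -> '4E'

RLE = 9E11C4E


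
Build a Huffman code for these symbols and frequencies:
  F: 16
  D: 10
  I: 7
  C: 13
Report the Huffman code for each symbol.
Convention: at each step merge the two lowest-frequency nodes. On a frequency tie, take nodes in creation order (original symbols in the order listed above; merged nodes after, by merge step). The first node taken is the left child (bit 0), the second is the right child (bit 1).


Huffman tree construction:
Step 1: Merge I(7) + D(10) = 17
Step 2: Merge C(13) + F(16) = 29
Step 3: Merge (I+D)(17) + (C+F)(29) = 46
Read each symbol's code off the tree from the root (left child = 0, right child = 1).

Codes:
  F: 11 (length 2)
  D: 01 (length 2)
  I: 00 (length 2)
  C: 10 (length 2)
Average code length: 92/46 = 2.0000 bits/symbol


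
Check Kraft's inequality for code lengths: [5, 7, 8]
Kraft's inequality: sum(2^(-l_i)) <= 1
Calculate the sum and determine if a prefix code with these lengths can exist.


Sum = 2^(-5) + 2^(-7) + 2^(-8)
    = 0.03125 + 0.0078125 + 0.00390625
    = 11/256 = 0.04296875
Since 0.04296875 <= 1, Kraft's inequality IS satisfied.
A prefix code with these lengths CAN exist.

Kraft sum = 0.04296875. Satisfied.


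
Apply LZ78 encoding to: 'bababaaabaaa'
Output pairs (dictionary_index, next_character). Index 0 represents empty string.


LZ78 encoding steps:
Dictionary: {0: ''}
Step 1: w='' (idx 0), next='b' -> output (0, 'b'), add 'b' as idx 1
Step 2: w='' (idx 0), next='a' -> output (0, 'a'), add 'a' as idx 2
Step 3: w='b' (idx 1), next='a' -> output (1, 'a'), add 'ba' as idx 3
Step 4: w='ba' (idx 3), next='a' -> output (3, 'a'), add 'baa' as idx 4
Step 5: w='a' (idx 2), next='b' -> output (2, 'b'), add 'ab' as idx 5
Step 6: w='a' (idx 2), next='a' -> output (2, 'a'), add 'aa' as idx 6
Step 7: w='a' (idx 2), end of input -> output (2, '')


Encoded: [(0, 'b'), (0, 'a'), (1, 'a'), (3, 'a'), (2, 'b'), (2, 'a'), (2, '')]


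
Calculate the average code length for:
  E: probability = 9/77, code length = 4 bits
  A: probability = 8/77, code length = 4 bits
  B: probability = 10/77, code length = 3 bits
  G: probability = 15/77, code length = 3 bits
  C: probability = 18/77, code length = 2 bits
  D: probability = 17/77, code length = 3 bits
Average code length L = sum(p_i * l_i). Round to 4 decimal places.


Weighted contributions p_i * l_i:
  E: (9/77) * 4 = 36/77
  A: (8/77) * 4 = 32/77
  B: (10/77) * 3 = 30/77
  G: (15/77) * 3 = 45/77
  C: (18/77) * 2 = 36/77
  D: (17/77) * 3 = 51/77
Sum = (36 + 32 + 30 + 45 + 36 + 51)/77 = 230/77

L = 230/77 = 2.9870 bits/symbol


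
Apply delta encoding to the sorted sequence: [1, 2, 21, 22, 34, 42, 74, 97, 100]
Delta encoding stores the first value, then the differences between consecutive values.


First value: 1
Deltas:
  2 - 1 = 1
  21 - 2 = 19
  22 - 21 = 1
  34 - 22 = 12
  42 - 34 = 8
  74 - 42 = 32
  97 - 74 = 23
  100 - 97 = 3


Delta encoded: [1, 1, 19, 1, 12, 8, 32, 23, 3]


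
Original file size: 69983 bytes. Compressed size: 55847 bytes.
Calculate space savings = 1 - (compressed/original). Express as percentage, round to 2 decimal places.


ratio = compressed/original = 55847/69983 = 0.798008
savings = 1 - ratio = 1 - 0.798008 = 0.201992
as a percentage: 0.201992 * 100 = 20.2%

Space savings = 1 - 55847/69983 = 20.2%


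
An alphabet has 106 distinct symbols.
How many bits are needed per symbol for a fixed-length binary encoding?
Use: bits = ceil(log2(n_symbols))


log2(106) = 6.7279
Bracket: 2^6 = 64 < 106 <= 2^7 = 128
So ceil(log2(106)) = 7

bits = ceil(log2(106)) = ceil(6.7279) = 7 bits


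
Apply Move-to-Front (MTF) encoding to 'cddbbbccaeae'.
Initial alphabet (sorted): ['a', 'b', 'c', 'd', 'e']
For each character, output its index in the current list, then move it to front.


MTF encoding:
'c': index 2 in ['a', 'b', 'c', 'd', 'e'] -> ['c', 'a', 'b', 'd', 'e']
'd': index 3 in ['c', 'a', 'b', 'd', 'e'] -> ['d', 'c', 'a', 'b', 'e']
'd': index 0 in ['d', 'c', 'a', 'b', 'e'] -> ['d', 'c', 'a', 'b', 'e']
'b': index 3 in ['d', 'c', 'a', 'b', 'e'] -> ['b', 'd', 'c', 'a', 'e']
'b': index 0 in ['b', 'd', 'c', 'a', 'e'] -> ['b', 'd', 'c', 'a', 'e']
'b': index 0 in ['b', 'd', 'c', 'a', 'e'] -> ['b', 'd', 'c', 'a', 'e']
'c': index 2 in ['b', 'd', 'c', 'a', 'e'] -> ['c', 'b', 'd', 'a', 'e']
'c': index 0 in ['c', 'b', 'd', 'a', 'e'] -> ['c', 'b', 'd', 'a', 'e']
'a': index 3 in ['c', 'b', 'd', 'a', 'e'] -> ['a', 'c', 'b', 'd', 'e']
'e': index 4 in ['a', 'c', 'b', 'd', 'e'] -> ['e', 'a', 'c', 'b', 'd']
'a': index 1 in ['e', 'a', 'c', 'b', 'd'] -> ['a', 'e', 'c', 'b', 'd']
'e': index 1 in ['a', 'e', 'c', 'b', 'd'] -> ['e', 'a', 'c', 'b', 'd']


Output: [2, 3, 0, 3, 0, 0, 2, 0, 3, 4, 1, 1]


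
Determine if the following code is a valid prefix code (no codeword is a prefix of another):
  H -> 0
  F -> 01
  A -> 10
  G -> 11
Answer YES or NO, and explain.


Checking each pair (does one codeword prefix another?):
  H='0' vs F='01': prefix -- VIOLATION

NO -- this is NOT a valid prefix code. H (0) is a prefix of F (01).


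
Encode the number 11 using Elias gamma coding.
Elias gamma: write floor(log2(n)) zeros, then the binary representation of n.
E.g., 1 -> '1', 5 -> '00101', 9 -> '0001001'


num_bits = floor(log2(11)) + 1 = 4
leading_zeros = num_bits - 1 = 3
binary(11) = 1011

Elias gamma(11) = '000' + '1011' = 0001011 (7 bits)


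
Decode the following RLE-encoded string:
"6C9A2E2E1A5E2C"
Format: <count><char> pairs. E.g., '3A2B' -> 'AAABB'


Expanding each <count><char> pair:
  6C -> 'CCCCCC'
  9A -> 'AAAAAAAAA'
  2E -> 'EE'
  2E -> 'EE'
  1A -> 'A'
  5E -> 'EEEEE'
  2C -> 'CC'

Decoded = CCCCCCAAAAAAAAAEEEEAEEEEECC


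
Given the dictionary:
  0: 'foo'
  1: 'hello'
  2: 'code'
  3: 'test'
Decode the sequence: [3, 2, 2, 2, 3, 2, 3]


Look up each index in the dictionary:
  3 -> 'test'
  2 -> 'code'
  2 -> 'code'
  2 -> 'code'
  3 -> 'test'
  2 -> 'code'
  3 -> 'test'

Decoded: "test code code code test code test"


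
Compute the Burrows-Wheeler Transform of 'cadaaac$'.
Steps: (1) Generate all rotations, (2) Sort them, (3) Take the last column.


Rotations (sorted):
  0: $cadaaac -> last char: c
  1: aaac$cad -> last char: d
  2: aac$cada -> last char: a
  3: ac$cadaa -> last char: a
  4: adaaac$c -> last char: c
  5: c$cadaaa -> last char: a
  6: cadaaac$ -> last char: $
  7: daaac$ca -> last char: a


BWT = cdaaca$a


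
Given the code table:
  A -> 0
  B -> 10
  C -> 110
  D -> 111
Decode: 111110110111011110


Decoding:
111 -> D
110 -> C
110 -> C
111 -> D
0 -> A
111 -> D
10 -> B


Result: DCCDADB


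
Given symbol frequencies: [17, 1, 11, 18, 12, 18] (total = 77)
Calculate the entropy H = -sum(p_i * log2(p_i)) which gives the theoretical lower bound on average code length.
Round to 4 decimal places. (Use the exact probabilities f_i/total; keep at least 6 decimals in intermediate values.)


Per-symbol terms -p_i * log2(p_i) with p_i = f_i/77:
  p = 17/77 = 0.220779: log2(p) = -2.179324, -p*log2(p) = 0.481149
  p = 1/77 = 0.012987: log2(p) = -6.266787, -p*log2(p) = 0.081387
  p = 11/77 = 0.142857: log2(p) = -2.807355, -p*log2(p) = 0.401051
  p = 18/77 = 0.233766: log2(p) = -2.096862, -p*log2(p) = 0.490175
  p = 12/77 = 0.155844: log2(p) = -2.681824, -p*log2(p) = 0.417947
  p = 18/77 = 0.233766: log2(p) = -2.096862, -p*log2(p) = 0.490175
H = 0.481149 + 0.081387 + 0.401051 + 0.490175 + 0.417947 + 0.490175 = 2.361884

H = 2.3619 bits/symbol


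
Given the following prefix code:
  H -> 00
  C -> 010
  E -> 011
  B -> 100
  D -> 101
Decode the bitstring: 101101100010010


Decoding step by step:
Bits 101 -> D
Bits 101 -> D
Bits 100 -> B
Bits 010 -> C
Bits 010 -> C


Decoded message: DDBCC


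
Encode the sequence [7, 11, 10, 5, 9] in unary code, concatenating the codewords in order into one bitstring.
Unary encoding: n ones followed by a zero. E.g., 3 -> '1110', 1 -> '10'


Encode each number as n ones followed by a terminating 0:
  7 -> 11111110 (8 bits)
  11 -> 111111111110 (12 bits)
  10 -> 11111111110 (11 bits)
  5 -> 111110 (6 bits)
  9 -> 1111111110 (10 bits)
Total length = 8 + 12 + 11 + 6 + 10 = 47 bits.

Unary([7, 11, 10, 5, 9]) = 11111110111111111110111111111101111101111111110 (47 bits)


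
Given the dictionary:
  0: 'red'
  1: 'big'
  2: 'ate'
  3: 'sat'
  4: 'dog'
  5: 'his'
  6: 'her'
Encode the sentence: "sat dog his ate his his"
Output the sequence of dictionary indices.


Look up each word in the dictionary:
  'sat' -> 3
  'dog' -> 4
  'his' -> 5
  'ate' -> 2
  'his' -> 5
  'his' -> 5

Encoded: [3, 4, 5, 2, 5, 5]


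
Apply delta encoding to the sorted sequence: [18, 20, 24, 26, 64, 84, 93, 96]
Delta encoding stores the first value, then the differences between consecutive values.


First value: 18
Deltas:
  20 - 18 = 2
  24 - 20 = 4
  26 - 24 = 2
  64 - 26 = 38
  84 - 64 = 20
  93 - 84 = 9
  96 - 93 = 3


Delta encoded: [18, 2, 4, 2, 38, 20, 9, 3]


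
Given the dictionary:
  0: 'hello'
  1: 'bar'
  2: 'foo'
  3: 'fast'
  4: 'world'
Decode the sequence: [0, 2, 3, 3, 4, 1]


Look up each index in the dictionary:
  0 -> 'hello'
  2 -> 'foo'
  3 -> 'fast'
  3 -> 'fast'
  4 -> 'world'
  1 -> 'bar'

Decoded: "hello foo fast fast world bar"


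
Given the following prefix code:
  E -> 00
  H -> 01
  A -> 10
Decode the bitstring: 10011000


Decoding step by step:
Bits 10 -> A
Bits 01 -> H
Bits 10 -> A
Bits 00 -> E


Decoded message: AHAE


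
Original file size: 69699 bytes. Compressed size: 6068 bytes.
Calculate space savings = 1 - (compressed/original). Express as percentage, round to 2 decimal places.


ratio = compressed/original = 6068/69699 = 0.08706
savings = 1 - ratio = 1 - 0.08706 = 0.91294
as a percentage: 0.91294 * 100 = 91.29%

Space savings = 1 - 6068/69699 = 91.29%


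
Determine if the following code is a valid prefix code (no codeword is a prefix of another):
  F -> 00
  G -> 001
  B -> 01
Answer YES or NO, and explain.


Checking each pair (does one codeword prefix another?):
  F='00' vs G='001': prefix -- VIOLATION

NO -- this is NOT a valid prefix code. F (00) is a prefix of G (001).


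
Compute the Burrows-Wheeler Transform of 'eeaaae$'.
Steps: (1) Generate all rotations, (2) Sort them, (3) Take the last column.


Rotations (sorted):
  0: $eeaaae -> last char: e
  1: aaae$ee -> last char: e
  2: aae$eea -> last char: a
  3: ae$eeaa -> last char: a
  4: e$eeaaa -> last char: a
  5: eaaae$e -> last char: e
  6: eeaaae$ -> last char: $


BWT = eeaaae$


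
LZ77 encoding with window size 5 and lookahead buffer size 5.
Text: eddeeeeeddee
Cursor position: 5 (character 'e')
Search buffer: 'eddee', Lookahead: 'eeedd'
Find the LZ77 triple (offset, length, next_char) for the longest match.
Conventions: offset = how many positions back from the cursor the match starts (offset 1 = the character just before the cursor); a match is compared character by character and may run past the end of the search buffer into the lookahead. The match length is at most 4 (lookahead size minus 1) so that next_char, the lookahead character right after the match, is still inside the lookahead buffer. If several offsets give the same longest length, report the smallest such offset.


Try each offset into the search buffer:
  offset=1 (pos 4, char 'e'): match length 3
  offset=2 (pos 3, char 'e'): match length 3
  offset=3 (pos 2, char 'd'): match length 0
  offset=4 (pos 1, char 'd'): match length 0
  offset=5 (pos 0, char 'e'): match length 1
Longest match has length 3, found at offsets 1, 2; take the smallest, offset 1.
next_char = character at position 5 + 3 = 8 -> 'd'

Best match: offset=1, length=3 (matching 'eee' starting at position 4)
LZ77 triple: (1, 3, 'd')


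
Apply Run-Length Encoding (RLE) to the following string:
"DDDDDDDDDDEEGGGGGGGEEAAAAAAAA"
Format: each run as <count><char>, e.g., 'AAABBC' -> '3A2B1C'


Scanning runs left to right:
  i=0: run of 'D' x 10 -> '10D'
  i=10: run of 'E' x 2 -> '2E'
  i=12: run of 'G' x 7 -> '7G'
  i=19: run of 'E' x 2 -> '2E'
  i=21: run of 'A' x 8 -> '8A'

RLE = 10D2E7G2E8A


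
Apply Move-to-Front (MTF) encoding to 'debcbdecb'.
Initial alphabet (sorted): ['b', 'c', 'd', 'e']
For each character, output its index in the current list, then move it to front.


MTF encoding:
'd': index 2 in ['b', 'c', 'd', 'e'] -> ['d', 'b', 'c', 'e']
'e': index 3 in ['d', 'b', 'c', 'e'] -> ['e', 'd', 'b', 'c']
'b': index 2 in ['e', 'd', 'b', 'c'] -> ['b', 'e', 'd', 'c']
'c': index 3 in ['b', 'e', 'd', 'c'] -> ['c', 'b', 'e', 'd']
'b': index 1 in ['c', 'b', 'e', 'd'] -> ['b', 'c', 'e', 'd']
'd': index 3 in ['b', 'c', 'e', 'd'] -> ['d', 'b', 'c', 'e']
'e': index 3 in ['d', 'b', 'c', 'e'] -> ['e', 'd', 'b', 'c']
'c': index 3 in ['e', 'd', 'b', 'c'] -> ['c', 'e', 'd', 'b']
'b': index 3 in ['c', 'e', 'd', 'b'] -> ['b', 'c', 'e', 'd']


Output: [2, 3, 2, 3, 1, 3, 3, 3, 3]


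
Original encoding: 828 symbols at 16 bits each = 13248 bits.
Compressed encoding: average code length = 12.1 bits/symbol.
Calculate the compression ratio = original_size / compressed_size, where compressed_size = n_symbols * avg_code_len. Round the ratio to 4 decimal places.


original_size = n_symbols * orig_bits = 828 * 16 = 13248 bits
compressed_size = n_symbols * avg_code_len = 828 * 12.1 = 10018.8 bits
ratio = original_size / compressed_size = 13248 / 10018.8 = 1.3223

Compression ratio = 1.3223


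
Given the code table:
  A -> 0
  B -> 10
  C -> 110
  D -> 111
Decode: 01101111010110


Decoding:
0 -> A
110 -> C
111 -> D
10 -> B
10 -> B
110 -> C


Result: ACDBBC


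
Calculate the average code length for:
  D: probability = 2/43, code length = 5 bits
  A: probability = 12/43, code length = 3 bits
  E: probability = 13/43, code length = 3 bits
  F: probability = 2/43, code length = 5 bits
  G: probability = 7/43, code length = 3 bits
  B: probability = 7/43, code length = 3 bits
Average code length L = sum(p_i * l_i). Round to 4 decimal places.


Weighted contributions p_i * l_i:
  D: (2/43) * 5 = 10/43
  A: (12/43) * 3 = 36/43
  E: (13/43) * 3 = 39/43
  F: (2/43) * 5 = 10/43
  G: (7/43) * 3 = 21/43
  B: (7/43) * 3 = 21/43
Sum = (10 + 36 + 39 + 10 + 21 + 21)/43 = 137/43

L = 137/43 = 3.1860 bits/symbol


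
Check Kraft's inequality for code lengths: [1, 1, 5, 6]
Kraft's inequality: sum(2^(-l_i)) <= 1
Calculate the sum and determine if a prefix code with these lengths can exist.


Sum = 2^(-1) + 2^(-1) + 2^(-5) + 2^(-6)
    = 0.5 + 0.5 + 0.03125 + 0.015625
    = 67/64 = 1.046875
Since 1.046875 > 1, Kraft's inequality is NOT satisfied.
A prefix code with these lengths CANNOT exist.

Kraft sum = 1.046875. Not satisfied.


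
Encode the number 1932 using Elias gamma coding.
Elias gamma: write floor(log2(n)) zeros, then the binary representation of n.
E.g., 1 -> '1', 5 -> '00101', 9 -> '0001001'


num_bits = floor(log2(1932)) + 1 = 11
leading_zeros = num_bits - 1 = 10
binary(1932) = 11110001100

Elias gamma(1932) = '0000000000' + '11110001100' = 000000000011110001100 (21 bits)


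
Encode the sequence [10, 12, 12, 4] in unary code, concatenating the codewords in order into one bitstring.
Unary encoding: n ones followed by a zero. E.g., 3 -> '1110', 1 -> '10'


Encode each number as n ones followed by a terminating 0:
  10 -> 11111111110 (11 bits)
  12 -> 1111111111110 (13 bits)
  12 -> 1111111111110 (13 bits)
  4 -> 11110 (5 bits)
Total length = 11 + 13 + 13 + 5 = 42 bits.

Unary([10, 12, 12, 4]) = 111111111101111111111110111111111111011110 (42 bits)


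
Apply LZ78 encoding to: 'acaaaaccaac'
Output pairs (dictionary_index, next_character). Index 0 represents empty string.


LZ78 encoding steps:
Dictionary: {0: ''}
Step 1: w='' (idx 0), next='a' -> output (0, 'a'), add 'a' as idx 1
Step 2: w='' (idx 0), next='c' -> output (0, 'c'), add 'c' as idx 2
Step 3: w='a' (idx 1), next='a' -> output (1, 'a'), add 'aa' as idx 3
Step 4: w='aa' (idx 3), next='c' -> output (3, 'c'), add 'aac' as idx 4
Step 5: w='c' (idx 2), next='a' -> output (2, 'a'), add 'ca' as idx 5
Step 6: w='a' (idx 1), next='c' -> output (1, 'c'), add 'ac' as idx 6


Encoded: [(0, 'a'), (0, 'c'), (1, 'a'), (3, 'c'), (2, 'a'), (1, 'c')]


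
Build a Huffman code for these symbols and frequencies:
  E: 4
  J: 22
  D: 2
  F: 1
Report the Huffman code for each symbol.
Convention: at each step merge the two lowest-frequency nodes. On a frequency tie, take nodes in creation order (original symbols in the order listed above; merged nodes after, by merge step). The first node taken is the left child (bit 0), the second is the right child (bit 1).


Huffman tree construction:
Step 1: Merge F(1) + D(2) = 3
Step 2: Merge (F+D)(3) + E(4) = 7
Step 3: Merge ((F+D)+E)(7) + J(22) = 29
Read each symbol's code off the tree from the root (left child = 0, right child = 1).

Codes:
  E: 01 (length 2)
  J: 1 (length 1)
  D: 001 (length 3)
  F: 000 (length 3)
Average code length: 39/29 = 1.3448 bits/symbol


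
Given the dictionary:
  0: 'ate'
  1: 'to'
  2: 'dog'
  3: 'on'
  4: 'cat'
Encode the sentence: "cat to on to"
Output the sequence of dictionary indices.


Look up each word in the dictionary:
  'cat' -> 4
  'to' -> 1
  'on' -> 3
  'to' -> 1

Encoded: [4, 1, 3, 1]


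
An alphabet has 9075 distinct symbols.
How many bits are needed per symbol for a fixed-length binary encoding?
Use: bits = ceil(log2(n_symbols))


log2(9075) = 13.1477
Bracket: 2^13 = 8192 < 9075 <= 2^14 = 16384
So ceil(log2(9075)) = 14

bits = ceil(log2(9075)) = ceil(13.1477) = 14 bits


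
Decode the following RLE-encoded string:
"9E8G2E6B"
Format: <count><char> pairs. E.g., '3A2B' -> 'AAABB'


Expanding each <count><char> pair:
  9E -> 'EEEEEEEEE'
  8G -> 'GGGGGGGG'
  2E -> 'EE'
  6B -> 'BBBBBB'

Decoded = EEEEEEEEEGGGGGGGGEEBBBBBB


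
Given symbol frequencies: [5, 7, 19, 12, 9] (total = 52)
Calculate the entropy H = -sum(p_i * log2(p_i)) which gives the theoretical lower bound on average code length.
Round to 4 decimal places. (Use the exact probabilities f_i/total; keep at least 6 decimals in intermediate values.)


Per-symbol terms -p_i * log2(p_i) with p_i = f_i/52:
  p = 5/52 = 0.096154: log2(p) = -3.378512, -p*log2(p) = 0.324857
  p = 7/52 = 0.134615: log2(p) = -2.893085, -p*log2(p) = 0.389454
  p = 19/52 = 0.365385: log2(p) = -1.452512, -p*log2(p) = 0.530726
  p = 12/52 = 0.230769: log2(p) = -2.115477, -p*log2(p) = 0.488187
  p = 9/52 = 0.173077: log2(p) = -2.530515, -p*log2(p) = 0.437974
H = 0.324857 + 0.389454 + 0.530726 + 0.488187 + 0.437974 = 2.171198

H = 2.1712 bits/symbol


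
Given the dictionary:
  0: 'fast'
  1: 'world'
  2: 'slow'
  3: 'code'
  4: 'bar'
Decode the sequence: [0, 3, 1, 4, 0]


Look up each index in the dictionary:
  0 -> 'fast'
  3 -> 'code'
  1 -> 'world'
  4 -> 'bar'
  0 -> 'fast'

Decoded: "fast code world bar fast"


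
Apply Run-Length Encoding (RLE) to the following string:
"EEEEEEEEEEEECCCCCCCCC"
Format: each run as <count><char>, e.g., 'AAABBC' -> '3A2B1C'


Scanning runs left to right:
  i=0: run of 'E' x 12 -> '12E'
  i=12: run of 'C' x 9 -> '9C'

RLE = 12E9C


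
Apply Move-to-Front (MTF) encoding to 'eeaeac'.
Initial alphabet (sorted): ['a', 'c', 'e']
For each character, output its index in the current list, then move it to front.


MTF encoding:
'e': index 2 in ['a', 'c', 'e'] -> ['e', 'a', 'c']
'e': index 0 in ['e', 'a', 'c'] -> ['e', 'a', 'c']
'a': index 1 in ['e', 'a', 'c'] -> ['a', 'e', 'c']
'e': index 1 in ['a', 'e', 'c'] -> ['e', 'a', 'c']
'a': index 1 in ['e', 'a', 'c'] -> ['a', 'e', 'c']
'c': index 2 in ['a', 'e', 'c'] -> ['c', 'a', 'e']


Output: [2, 0, 1, 1, 1, 2]


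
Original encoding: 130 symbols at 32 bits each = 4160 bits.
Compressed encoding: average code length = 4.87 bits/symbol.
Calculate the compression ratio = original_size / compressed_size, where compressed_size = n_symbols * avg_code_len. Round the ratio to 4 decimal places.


original_size = n_symbols * orig_bits = 130 * 32 = 4160 bits
compressed_size = n_symbols * avg_code_len = 130 * 4.87 = 633.1 bits
ratio = original_size / compressed_size = 4160 / 633.1 = 6.5708

Compression ratio = 6.5708


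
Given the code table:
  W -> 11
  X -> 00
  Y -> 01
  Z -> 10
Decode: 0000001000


Decoding:
00 -> X
00 -> X
00 -> X
10 -> Z
00 -> X


Result: XXXZX


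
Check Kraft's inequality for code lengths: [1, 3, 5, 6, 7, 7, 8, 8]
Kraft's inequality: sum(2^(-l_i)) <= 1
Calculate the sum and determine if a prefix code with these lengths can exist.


Sum = 2^(-1) + 2^(-3) + 2^(-5) + 2^(-6) + 2^(-7) + 2^(-7) + 2^(-8) + 2^(-8)
    = 0.5 + 0.125 + 0.03125 + 0.015625 + 0.0078125 + 0.0078125 + 0.00390625 + 0.00390625
    = 178/256 = 0.6953125
Since 0.6953125 <= 1, Kraft's inequality IS satisfied.
A prefix code with these lengths CAN exist.

Kraft sum = 0.6953125. Satisfied.


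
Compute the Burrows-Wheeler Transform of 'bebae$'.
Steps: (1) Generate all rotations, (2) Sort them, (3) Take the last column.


Rotations (sorted):
  0: $bebae -> last char: e
  1: ae$beb -> last char: b
  2: bae$be -> last char: e
  3: bebae$ -> last char: $
  4: e$beba -> last char: a
  5: ebae$b -> last char: b


BWT = ebe$ab


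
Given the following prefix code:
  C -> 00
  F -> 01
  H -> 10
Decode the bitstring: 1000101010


Decoding step by step:
Bits 10 -> H
Bits 00 -> C
Bits 10 -> H
Bits 10 -> H
Bits 10 -> H


Decoded message: HCHHH


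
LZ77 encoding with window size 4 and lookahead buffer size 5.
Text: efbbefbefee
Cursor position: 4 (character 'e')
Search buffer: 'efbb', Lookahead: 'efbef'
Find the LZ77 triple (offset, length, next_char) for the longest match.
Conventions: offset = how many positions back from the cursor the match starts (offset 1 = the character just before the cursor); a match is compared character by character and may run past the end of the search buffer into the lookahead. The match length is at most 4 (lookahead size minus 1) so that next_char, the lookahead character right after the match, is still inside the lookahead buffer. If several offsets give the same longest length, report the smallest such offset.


Try each offset into the search buffer:
  offset=1 (pos 3, char 'b'): match length 0
  offset=2 (pos 2, char 'b'): match length 0
  offset=3 (pos 1, char 'f'): match length 0
  offset=4 (pos 0, char 'e'): match length 3
Longest match has length 3 at offset 4.
next_char = character at position 4 + 3 = 7 -> 'e'

Best match: offset=4, length=3 (matching 'efb' starting at position 0)
LZ77 triple: (4, 3, 'e')


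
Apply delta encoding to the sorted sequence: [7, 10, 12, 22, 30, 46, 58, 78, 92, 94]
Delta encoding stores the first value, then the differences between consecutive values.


First value: 7
Deltas:
  10 - 7 = 3
  12 - 10 = 2
  22 - 12 = 10
  30 - 22 = 8
  46 - 30 = 16
  58 - 46 = 12
  78 - 58 = 20
  92 - 78 = 14
  94 - 92 = 2


Delta encoded: [7, 3, 2, 10, 8, 16, 12, 20, 14, 2]


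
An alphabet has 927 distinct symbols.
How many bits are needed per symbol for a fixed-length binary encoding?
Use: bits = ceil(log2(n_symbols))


log2(927) = 9.8564
Bracket: 2^9 = 512 < 927 <= 2^10 = 1024
So ceil(log2(927)) = 10

bits = ceil(log2(927)) = ceil(9.8564) = 10 bits


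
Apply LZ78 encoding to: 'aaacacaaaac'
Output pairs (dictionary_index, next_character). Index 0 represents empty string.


LZ78 encoding steps:
Dictionary: {0: ''}
Step 1: w='' (idx 0), next='a' -> output (0, 'a'), add 'a' as idx 1
Step 2: w='a' (idx 1), next='a' -> output (1, 'a'), add 'aa' as idx 2
Step 3: w='' (idx 0), next='c' -> output (0, 'c'), add 'c' as idx 3
Step 4: w='a' (idx 1), next='c' -> output (1, 'c'), add 'ac' as idx 4
Step 5: w='aa' (idx 2), next='a' -> output (2, 'a'), add 'aaa' as idx 5
Step 6: w='ac' (idx 4), end of input -> output (4, '')


Encoded: [(0, 'a'), (1, 'a'), (0, 'c'), (1, 'c'), (2, 'a'), (4, '')]


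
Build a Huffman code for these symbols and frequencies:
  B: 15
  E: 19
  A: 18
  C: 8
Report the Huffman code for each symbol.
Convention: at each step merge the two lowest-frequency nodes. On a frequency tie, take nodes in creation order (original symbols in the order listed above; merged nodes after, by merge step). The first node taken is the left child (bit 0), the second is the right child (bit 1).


Huffman tree construction:
Step 1: Merge C(8) + B(15) = 23
Step 2: Merge A(18) + E(19) = 37
Step 3: Merge (C+B)(23) + (A+E)(37) = 60
Read each symbol's code off the tree from the root (left child = 0, right child = 1).

Codes:
  B: 01 (length 2)
  E: 11 (length 2)
  A: 10 (length 2)
  C: 00 (length 2)
Average code length: 120/60 = 2.0000 bits/symbol


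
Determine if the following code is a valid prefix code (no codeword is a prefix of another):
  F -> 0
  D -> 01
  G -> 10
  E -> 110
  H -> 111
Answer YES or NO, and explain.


Checking each pair (does one codeword prefix another?):
  F='0' vs D='01': prefix -- VIOLATION

NO -- this is NOT a valid prefix code. F (0) is a prefix of D (01).


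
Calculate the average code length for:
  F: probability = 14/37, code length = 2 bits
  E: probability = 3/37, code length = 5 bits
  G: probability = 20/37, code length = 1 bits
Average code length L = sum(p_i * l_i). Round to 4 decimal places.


Weighted contributions p_i * l_i:
  F: (14/37) * 2 = 28/37
  E: (3/37) * 5 = 15/37
  G: (20/37) * 1 = 20/37
Sum = (28 + 15 + 20)/37 = 63/37

L = 63/37 = 1.7027 bits/symbol


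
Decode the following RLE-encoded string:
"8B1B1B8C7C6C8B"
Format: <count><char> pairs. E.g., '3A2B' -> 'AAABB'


Expanding each <count><char> pair:
  8B -> 'BBBBBBBB'
  1B -> 'B'
  1B -> 'B'
  8C -> 'CCCCCCCC'
  7C -> 'CCCCCCC'
  6C -> 'CCCCCC'
  8B -> 'BBBBBBBB'

Decoded = BBBBBBBBBBCCCCCCCCCCCCCCCCCCCCCBBBBBBBB


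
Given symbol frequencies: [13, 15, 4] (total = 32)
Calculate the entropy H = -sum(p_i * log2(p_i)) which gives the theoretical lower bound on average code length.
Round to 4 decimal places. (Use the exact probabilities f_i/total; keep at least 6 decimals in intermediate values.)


Per-symbol terms -p_i * log2(p_i) with p_i = f_i/32:
  p = 13/32 = 0.406250: log2(p) = -1.299560, -p*log2(p) = 0.527946
  p = 15/32 = 0.468750: log2(p) = -1.093109, -p*log2(p) = 0.512395
  p = 4/32 = 0.125000: log2(p) = -3.000000, -p*log2(p) = 0.375000
H = 0.527946 + 0.512395 + 0.375000 = 1.415341

H = 1.4153 bits/symbol


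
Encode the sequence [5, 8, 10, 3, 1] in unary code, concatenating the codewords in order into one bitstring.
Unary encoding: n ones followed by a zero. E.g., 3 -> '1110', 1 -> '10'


Encode each number as n ones followed by a terminating 0:
  5 -> 111110 (6 bits)
  8 -> 111111110 (9 bits)
  10 -> 11111111110 (11 bits)
  3 -> 1110 (4 bits)
  1 -> 10 (2 bits)
Total length = 6 + 9 + 11 + 4 + 2 = 32 bits.

Unary([5, 8, 10, 3, 1]) = 11111011111111011111111110111010 (32 bits)


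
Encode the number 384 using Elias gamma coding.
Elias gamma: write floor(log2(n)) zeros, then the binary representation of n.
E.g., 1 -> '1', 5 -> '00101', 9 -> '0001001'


num_bits = floor(log2(384)) + 1 = 9
leading_zeros = num_bits - 1 = 8
binary(384) = 110000000

Elias gamma(384) = '00000000' + '110000000' = 00000000110000000 (17 bits)


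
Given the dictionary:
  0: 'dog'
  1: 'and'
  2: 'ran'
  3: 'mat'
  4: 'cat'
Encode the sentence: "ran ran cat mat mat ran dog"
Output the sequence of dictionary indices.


Look up each word in the dictionary:
  'ran' -> 2
  'ran' -> 2
  'cat' -> 4
  'mat' -> 3
  'mat' -> 3
  'ran' -> 2
  'dog' -> 0

Encoded: [2, 2, 4, 3, 3, 2, 0]


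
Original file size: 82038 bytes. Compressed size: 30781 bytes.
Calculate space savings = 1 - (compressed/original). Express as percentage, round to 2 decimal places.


ratio = compressed/original = 30781/82038 = 0.375204
savings = 1 - ratio = 1 - 0.375204 = 0.624796
as a percentage: 0.624796 * 100 = 62.48%

Space savings = 1 - 30781/82038 = 62.48%


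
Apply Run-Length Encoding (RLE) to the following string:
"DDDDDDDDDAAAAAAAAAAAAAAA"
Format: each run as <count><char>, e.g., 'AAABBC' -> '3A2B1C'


Scanning runs left to right:
  i=0: run of 'D' x 9 -> '9D'
  i=9: run of 'A' x 15 -> '15A'

RLE = 9D15A
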